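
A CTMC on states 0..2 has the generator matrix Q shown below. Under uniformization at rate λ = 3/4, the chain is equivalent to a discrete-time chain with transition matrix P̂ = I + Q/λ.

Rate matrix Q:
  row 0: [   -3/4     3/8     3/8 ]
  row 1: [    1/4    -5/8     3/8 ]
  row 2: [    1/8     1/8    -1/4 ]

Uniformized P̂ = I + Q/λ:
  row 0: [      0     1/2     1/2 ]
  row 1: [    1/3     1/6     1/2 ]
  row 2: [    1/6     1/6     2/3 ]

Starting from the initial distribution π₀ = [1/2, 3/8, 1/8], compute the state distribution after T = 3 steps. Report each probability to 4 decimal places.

π = [0.1696, 0.2326, 0.5978]

t=0: π = [0.5000, 0.3750, 0.1250]
t=1: π = [0.1458, 0.3333, 0.5208]
t=2: π = [0.1979, 0.2153, 0.5868]
t=3: π = [0.1696, 0.2326, 0.5978]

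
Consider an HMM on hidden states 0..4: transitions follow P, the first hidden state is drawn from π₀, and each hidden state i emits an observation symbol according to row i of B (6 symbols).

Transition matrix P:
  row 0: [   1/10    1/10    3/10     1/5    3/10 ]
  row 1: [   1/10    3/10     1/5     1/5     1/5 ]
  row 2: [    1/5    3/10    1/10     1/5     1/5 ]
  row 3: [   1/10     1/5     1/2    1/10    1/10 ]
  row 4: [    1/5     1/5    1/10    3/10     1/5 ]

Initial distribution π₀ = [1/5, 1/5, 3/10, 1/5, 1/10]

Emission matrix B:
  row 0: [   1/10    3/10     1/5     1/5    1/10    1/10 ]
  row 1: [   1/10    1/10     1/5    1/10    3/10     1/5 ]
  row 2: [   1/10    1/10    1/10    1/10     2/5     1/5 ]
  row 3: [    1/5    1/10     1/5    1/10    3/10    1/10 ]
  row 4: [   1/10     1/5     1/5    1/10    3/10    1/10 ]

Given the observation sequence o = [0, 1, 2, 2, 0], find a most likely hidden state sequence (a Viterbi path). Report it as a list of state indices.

path = [2, 0, 4, 3, 2]

t=0: δ = [2.000e-02, 2.000e-02, 3.000e-02, 4.000e-02, 1.000e-02]  (obs o_0=0)
t=1: δ = [1.800e-03, 9.000e-04, 2.000e-03, 6.000e-04, 1.200e-03]  ψ = [2, 2, 3, 2, 0]  (obs o_1=1)
t=2: δ = [8.000e-05, 1.200e-04, 5.400e-05, 8.000e-05, 1.080e-04]  ψ = [2, 2, 0, 2, 0]  (obs o_2=2)
t=3: δ = [4.320e-06, 7.200e-06, 4.000e-06, 6.480e-06, 4.800e-06]  ψ = [4, 1, 3, 4, 0]  (obs o_3=2)
t=4: δ = [9.600e-08, 2.160e-07, 3.240e-07, 2.880e-07, 1.440e-07]  ψ = [4, 1, 3, 1, 1]  (obs o_4=0)
backtrack: best end state = 2; path = [2, 0, 4, 3, 2]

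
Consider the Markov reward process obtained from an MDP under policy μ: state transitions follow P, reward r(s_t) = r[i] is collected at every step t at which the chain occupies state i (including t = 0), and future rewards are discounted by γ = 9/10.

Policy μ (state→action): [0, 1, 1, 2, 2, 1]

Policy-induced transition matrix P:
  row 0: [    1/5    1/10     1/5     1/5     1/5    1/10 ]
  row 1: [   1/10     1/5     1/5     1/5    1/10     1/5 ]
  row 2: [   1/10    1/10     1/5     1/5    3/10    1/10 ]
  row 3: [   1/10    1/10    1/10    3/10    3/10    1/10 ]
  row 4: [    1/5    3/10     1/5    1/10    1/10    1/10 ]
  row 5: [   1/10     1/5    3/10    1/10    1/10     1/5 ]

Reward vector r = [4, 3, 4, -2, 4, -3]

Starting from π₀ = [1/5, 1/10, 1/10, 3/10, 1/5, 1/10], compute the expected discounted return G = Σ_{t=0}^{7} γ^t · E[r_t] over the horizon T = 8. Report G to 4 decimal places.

G = 9.8686

t=0: π = [0.2000, 0.1000, 0.1000, 0.3000, 0.2000, 0.1000], E[r] = 1.4000, γ^t·E[r] = 1.400000, running G = 1.400000
t=1: π = [0.1400, 0.1600, 0.1800, 0.2000, 0.2000, 0.1200], E[r] = 1.8000, γ^t·E[r] = 1.620000, running G = 3.020000
t=2: π = [0.1340, 0.1680, 0.1920, 0.1880, 0.1900, 0.1280], E[r] = 1.8080, γ^t·E[r] = 1.464480, running G = 4.484480
t=3: π = [0.1324, 0.1676, 0.1940, 0.1870, 0.1894, 0.1296], E[r] = 1.8032, γ^t·E[r] = 1.314533, running G = 5.799013
t=4: π = [0.1322, 0.1676, 0.1943, 0.1868, 0.1894, 0.1297], E[r] = 1.8036, γ^t·E[r] = 1.183316, running G = 6.982329
t=5: π = [0.1322, 0.1676, 0.1943, 0.1868, 0.1894, 0.1297], E[r] = 1.8037, γ^t·E[r] = 1.065050, running G = 8.047379
t=6: π = [0.1322, 0.1676, 0.1943, 0.1868, 0.1894, 0.1297], E[r] = 1.8037, γ^t·E[r] = 0.958545, running G = 9.005924
t=7: π = [0.1322, 0.1676, 0.1943, 0.1868, 0.1894, 0.1297], E[r] = 1.8037, γ^t·E[r] = 0.862690, running G = 9.868614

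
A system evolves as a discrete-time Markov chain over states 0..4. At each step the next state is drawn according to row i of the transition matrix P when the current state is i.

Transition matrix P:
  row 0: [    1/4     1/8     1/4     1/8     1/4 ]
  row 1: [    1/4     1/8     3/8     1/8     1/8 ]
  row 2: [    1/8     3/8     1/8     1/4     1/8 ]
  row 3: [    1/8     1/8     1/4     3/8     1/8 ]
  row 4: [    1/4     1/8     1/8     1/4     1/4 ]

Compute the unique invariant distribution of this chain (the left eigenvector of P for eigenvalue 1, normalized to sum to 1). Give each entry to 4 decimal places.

Balance equations π_j = Σ_i π_i·P[i][j]:
  π_0 = 1/4·π_0 + 1/4·π_1 + 1/8·π_2 + 1/8·π_3 + 1/4·π_4
  π_1 = 1/8·π_0 + 1/8·π_1 + 3/8·π_2 + 1/8·π_3 + 1/8·π_4
  π_2 = 1/4·π_0 + 3/8·π_1 + 1/8·π_2 + 1/4·π_3 + 1/8·π_4
  π_3 = 1/8·π_0 + 1/8·π_1 + 1/4·π_2 + 3/8·π_3 + 1/4·π_4
  normalize: π_0 + π_1 + π_2 + π_3 + π_4 = 1
Solving the linear system gives exactly π = [649/3362, 304/1681, 751/3362, 781/3362, 573/3362].

π = [0.1930, 0.1808, 0.2234, 0.2323, 0.1704]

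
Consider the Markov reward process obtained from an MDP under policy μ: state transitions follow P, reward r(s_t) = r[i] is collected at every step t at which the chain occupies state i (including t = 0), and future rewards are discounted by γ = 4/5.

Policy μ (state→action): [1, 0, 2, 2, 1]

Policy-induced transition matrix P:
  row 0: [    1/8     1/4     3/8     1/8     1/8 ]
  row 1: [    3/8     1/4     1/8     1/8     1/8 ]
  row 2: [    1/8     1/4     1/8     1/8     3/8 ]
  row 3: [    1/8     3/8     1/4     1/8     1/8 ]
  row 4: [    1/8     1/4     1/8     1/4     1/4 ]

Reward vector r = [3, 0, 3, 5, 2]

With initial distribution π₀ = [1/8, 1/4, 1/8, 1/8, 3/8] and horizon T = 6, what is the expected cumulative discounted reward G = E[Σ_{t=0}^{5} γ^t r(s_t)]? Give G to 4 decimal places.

G = 8.3348

t=0: π = [0.1250, 0.2500, 0.1250, 0.1250, 0.3750], E[r] = 2.1250, γ^t·E[r] = 2.125000, running G = 2.125000
t=1: π = [0.1875, 0.2656, 0.1719, 0.1719, 0.2031], E[r] = 2.3438, γ^t·E[r] = 1.875000, running G = 4.000000
t=2: π = [0.1914, 0.2715, 0.1934, 0.1504, 0.1934], E[r] = 2.2930, γ^t·E[r] = 1.467500, running G = 5.467500
t=3: π = [0.1929, 0.2688, 0.1917, 0.1492, 0.1975], E[r] = 2.2944, γ^t·E[r] = 1.174750, running G = 6.642250
t=4: π = [0.1922, 0.2686, 0.1919, 0.1497, 0.1976], E[r] = 2.2958, γ^t·E[r] = 0.940375, running G = 7.582625
t=5: π = [0.1922, 0.2687, 0.1918, 0.1497, 0.1977], E[r] = 2.2956, γ^t·E[r] = 0.752223, running G = 8.334848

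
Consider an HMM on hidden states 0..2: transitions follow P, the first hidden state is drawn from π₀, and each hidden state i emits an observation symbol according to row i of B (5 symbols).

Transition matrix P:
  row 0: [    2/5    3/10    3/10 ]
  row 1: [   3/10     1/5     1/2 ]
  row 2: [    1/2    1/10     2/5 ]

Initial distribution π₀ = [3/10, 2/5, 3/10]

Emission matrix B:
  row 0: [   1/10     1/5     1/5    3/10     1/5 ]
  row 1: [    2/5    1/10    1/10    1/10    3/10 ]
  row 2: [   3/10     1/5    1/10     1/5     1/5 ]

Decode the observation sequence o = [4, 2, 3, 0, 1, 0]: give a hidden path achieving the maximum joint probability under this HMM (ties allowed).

t=0: δ = [6.000e-02, 1.200e-01, 6.000e-02]  (obs o_0=4)
t=1: δ = [7.200e-03, 2.400e-03, 6.000e-03]  ψ = [1, 1, 1]  (obs o_1=2)
t=2: δ = [9.000e-04, 2.160e-04, 4.800e-04]  ψ = [2, 0, 2]  (obs o_2=3)
t=3: δ = [3.600e-05, 1.080e-04, 8.100e-05]  ψ = [0, 0, 0]  (obs o_3=0)
t=4: δ = [8.100e-06, 2.160e-06, 1.080e-05]  ψ = [2, 1, 1]  (obs o_4=1)
t=5: δ = [5.400e-07, 9.720e-07, 1.296e-06]  ψ = [2, 0, 2]  (obs o_5=0)
backtrack: best end state = 2; path = [1, 2, 0, 1, 2, 2]

path = [1, 2, 0, 1, 2, 2]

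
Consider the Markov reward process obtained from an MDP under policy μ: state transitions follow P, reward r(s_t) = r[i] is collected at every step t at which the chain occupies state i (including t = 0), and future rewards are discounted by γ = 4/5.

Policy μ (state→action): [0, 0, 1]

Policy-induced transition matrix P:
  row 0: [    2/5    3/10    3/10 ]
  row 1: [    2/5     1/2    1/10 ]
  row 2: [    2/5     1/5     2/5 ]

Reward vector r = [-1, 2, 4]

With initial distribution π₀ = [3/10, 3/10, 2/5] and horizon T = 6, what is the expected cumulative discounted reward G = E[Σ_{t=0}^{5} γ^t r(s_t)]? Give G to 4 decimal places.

G = 5.4826

t=0: π = [0.3000, 0.3000, 0.4000], E[r] = 1.9000, γ^t·E[r] = 1.900000, running G = 1.900000
t=1: π = [0.4000, 0.3200, 0.2800], E[r] = 1.3600, γ^t·E[r] = 1.088000, running G = 2.988000
t=2: π = [0.4000, 0.3360, 0.2640], E[r] = 1.3280, γ^t·E[r] = 0.849920, running G = 3.837920
t=3: π = [0.4000, 0.3408, 0.2592], E[r] = 1.3184, γ^t·E[r] = 0.675021, running G = 4.512941
t=4: π = [0.4000, 0.3422, 0.2578], E[r] = 1.3155, γ^t·E[r] = 0.538837, running G = 5.051778
t=5: π = [0.4000, 0.3427, 0.2573], E[r] = 1.3147, γ^t·E[r] = 0.430786, running G = 5.482564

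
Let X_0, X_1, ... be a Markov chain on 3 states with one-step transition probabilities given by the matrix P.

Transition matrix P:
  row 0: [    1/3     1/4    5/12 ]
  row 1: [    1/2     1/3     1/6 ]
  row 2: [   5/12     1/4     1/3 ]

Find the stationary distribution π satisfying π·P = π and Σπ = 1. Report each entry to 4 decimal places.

Balance equations π_j = Σ_i π_i·P[i][j]:
  π_0 = 1/3·π_0 + 1/2·π_1 + 5/12·π_2
  π_1 = 1/4·π_0 + 1/3·π_1 + 1/4·π_2
  normalize: π_0 + π_1 + π_2 = 1
Solving the linear system gives exactly π = [58/143, 3/11, 46/143].

π = [0.4056, 0.2727, 0.3217]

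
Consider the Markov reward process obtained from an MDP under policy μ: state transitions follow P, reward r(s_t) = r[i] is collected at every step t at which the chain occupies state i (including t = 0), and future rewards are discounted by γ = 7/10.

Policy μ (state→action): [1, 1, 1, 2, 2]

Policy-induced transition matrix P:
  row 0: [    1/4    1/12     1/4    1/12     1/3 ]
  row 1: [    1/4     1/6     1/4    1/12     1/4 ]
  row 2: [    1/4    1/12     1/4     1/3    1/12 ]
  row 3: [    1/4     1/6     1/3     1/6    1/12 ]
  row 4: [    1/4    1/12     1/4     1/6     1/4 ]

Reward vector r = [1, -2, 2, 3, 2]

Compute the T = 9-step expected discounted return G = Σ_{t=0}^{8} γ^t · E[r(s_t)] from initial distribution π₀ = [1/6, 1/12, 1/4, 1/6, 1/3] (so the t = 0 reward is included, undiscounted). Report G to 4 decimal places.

G = 4.9813

t=0: π = [0.1667, 0.0833, 0.2500, 0.1667, 0.3333], E[r] = 1.6667, γ^t·E[r] = 1.666667, running G = 1.666667
t=1: π = [0.2500, 0.1042, 0.2639, 0.1875, 0.1944], E[r] = 1.5208, γ^t·E[r] = 1.064583, running G = 2.731250
t=2: π = [0.2500, 0.1076, 0.2656, 0.1811, 0.1956], E[r] = 1.5006, γ^t·E[r] = 0.735284, running G = 3.466534
t=3: π = [0.2500, 0.1074, 0.2651, 0.1811, 0.1964], E[r] = 1.5015, γ^t·E[r] = 0.515029, running G = 3.981563
t=4: π = [0.2500, 0.1074, 0.2651, 0.1811, 0.1965], E[r] = 1.5016, γ^t·E[r] = 0.360523, running G = 4.342086
t=5: π = [0.2500, 0.1074, 0.2651, 0.1811, 0.1965], E[r] = 1.5016, γ^t·E[r] = 0.252372, running G = 4.594458
t=6: π = [0.2500, 0.1074, 0.2651, 0.1811, 0.1965], E[r] = 1.5016, γ^t·E[r] = 0.176660, running G = 4.771118
t=7: π = [0.2500, 0.1074, 0.2651, 0.1811, 0.1965], E[r] = 1.5016, γ^t·E[r] = 0.123662, running G = 4.894781
t=8: π = [0.2500, 0.1074, 0.2651, 0.1811, 0.1965], E[r] = 1.5016, γ^t·E[r] = 0.086564, running G = 4.981344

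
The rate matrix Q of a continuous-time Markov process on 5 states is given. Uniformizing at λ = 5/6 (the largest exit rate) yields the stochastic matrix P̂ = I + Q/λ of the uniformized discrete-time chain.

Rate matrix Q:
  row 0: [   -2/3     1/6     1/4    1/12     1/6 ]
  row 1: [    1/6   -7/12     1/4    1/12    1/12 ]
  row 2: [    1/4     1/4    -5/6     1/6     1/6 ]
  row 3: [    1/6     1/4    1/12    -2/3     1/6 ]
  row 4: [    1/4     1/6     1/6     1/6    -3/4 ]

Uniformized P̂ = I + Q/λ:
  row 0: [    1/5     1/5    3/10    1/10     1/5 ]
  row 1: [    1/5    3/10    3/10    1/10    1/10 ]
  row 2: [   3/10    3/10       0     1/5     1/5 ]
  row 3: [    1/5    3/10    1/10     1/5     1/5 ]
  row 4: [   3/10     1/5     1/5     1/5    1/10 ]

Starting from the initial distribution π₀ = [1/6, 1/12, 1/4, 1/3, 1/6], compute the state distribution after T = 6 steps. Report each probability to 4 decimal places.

t=0: π = [0.1667, 0.0833, 0.2500, 0.3333, 0.1667]
t=1: π = [0.2417, 0.2667, 0.1417, 0.1750, 0.1750]
t=2: π = [0.2317, 0.2583, 0.2050, 0.1492, 0.1558]
t=3: π = [0.2361, 0.2613, 0.1931, 0.1510, 0.1586]
t=4: π = [0.2352, 0.2605, 0.1960, 0.1503, 0.1580]
t=5: π = [0.2354, 0.2607, 0.1953, 0.1504, 0.1581]
t=6: π = [0.2353, 0.2606, 0.1955, 0.1504, 0.1581]

π = [0.2353, 0.2606, 0.1955, 0.1504, 0.1581]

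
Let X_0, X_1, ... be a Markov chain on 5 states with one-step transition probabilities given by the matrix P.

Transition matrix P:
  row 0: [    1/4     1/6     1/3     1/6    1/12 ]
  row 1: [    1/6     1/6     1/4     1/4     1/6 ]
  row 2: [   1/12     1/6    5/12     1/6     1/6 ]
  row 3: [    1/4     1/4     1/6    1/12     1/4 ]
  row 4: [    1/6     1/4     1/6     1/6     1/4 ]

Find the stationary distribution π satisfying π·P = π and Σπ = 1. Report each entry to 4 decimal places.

Balance equations π_j = Σ_i π_i·P[i][j]:
  π_0 = 1/4·π_0 + 1/6·π_1 + 1/12·π_2 + 1/4·π_3 + 1/6·π_4
  π_1 = 1/6·π_0 + 1/6·π_1 + 1/6·π_2 + 1/4·π_3 + 1/4·π_4
  π_2 = 1/3·π_0 + 1/4·π_1 + 5/12·π_2 + 1/6·π_3 + 1/6·π_4
  π_3 = 1/6·π_0 + 1/4·π_1 + 1/6·π_2 + 1/12·π_3 + 1/6·π_4
  normalize: π_0 + π_1 + π_2 + π_3 + π_4 = 1
Solving the linear system gives exactly π = [1476/8605, 3371/17210, 971/3442, 2907/17210, 625/3442].

π = [0.1715, 0.1959, 0.2821, 0.1689, 0.1816]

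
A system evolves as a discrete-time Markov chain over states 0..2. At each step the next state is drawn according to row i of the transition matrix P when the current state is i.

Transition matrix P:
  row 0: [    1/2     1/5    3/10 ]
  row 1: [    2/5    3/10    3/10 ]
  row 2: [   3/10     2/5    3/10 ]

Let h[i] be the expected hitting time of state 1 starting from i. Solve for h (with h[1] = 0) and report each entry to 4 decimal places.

First-step conditioning: h[1] = 0; for i ≠ 1, h[i] = 1 + Σ_k P[i][k]·h[k].
  h[0] = 1 + 1/2·h[0] + 3/10·h[2]
  h[2] = 1 + 3/10·h[0] + 3/10·h[2]
Solving the 2×2 linear system over states ≠ 1 gives exactly h = [50/13, 0, 40/13] (h[1] = 0 is the target).

h = [3.8462, 0.0000, 3.0769]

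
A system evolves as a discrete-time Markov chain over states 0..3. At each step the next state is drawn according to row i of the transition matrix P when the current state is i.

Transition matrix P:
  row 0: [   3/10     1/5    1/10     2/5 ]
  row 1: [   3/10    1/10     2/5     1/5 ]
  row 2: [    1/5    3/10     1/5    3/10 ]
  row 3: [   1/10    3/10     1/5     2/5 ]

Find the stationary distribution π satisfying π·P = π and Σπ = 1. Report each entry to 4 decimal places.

π = [0.2113, 0.2324, 0.2254, 0.3310]

Balance equations π_j = Σ_i π_i·P[i][j]:
  π_0 = 3/10·π_0 + 3/10·π_1 + 1/5·π_2 + 1/10·π_3
  π_1 = 1/5·π_0 + 1/10·π_1 + 3/10·π_2 + 3/10·π_3
  π_2 = 1/10·π_0 + 2/5·π_1 + 1/5·π_2 + 1/5·π_3
  normalize: π_0 + π_1 + π_2 + π_3 = 1
Solving the linear system gives exactly π = [15/71, 33/142, 16/71, 47/142].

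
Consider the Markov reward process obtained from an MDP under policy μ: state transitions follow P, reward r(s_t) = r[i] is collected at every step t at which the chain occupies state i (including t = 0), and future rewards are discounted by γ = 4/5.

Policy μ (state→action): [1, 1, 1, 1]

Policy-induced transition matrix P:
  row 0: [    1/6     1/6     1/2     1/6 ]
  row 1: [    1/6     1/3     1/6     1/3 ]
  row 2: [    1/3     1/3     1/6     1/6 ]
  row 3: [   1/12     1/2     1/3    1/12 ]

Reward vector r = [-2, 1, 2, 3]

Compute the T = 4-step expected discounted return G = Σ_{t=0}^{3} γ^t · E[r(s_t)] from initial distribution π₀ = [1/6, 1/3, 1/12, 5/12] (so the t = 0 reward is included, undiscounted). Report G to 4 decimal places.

G = 3.6561

t=0: π = [0.1667, 0.3333, 0.0833, 0.4167], E[r] = 1.4167, γ^t·E[r] = 1.416667, running G = 1.416667
t=1: π = [0.1458, 0.3750, 0.2917, 0.1875], E[r] = 1.2292, γ^t·E[r] = 0.983333, running G = 2.400000
t=2: π = [0.1997, 0.3403, 0.2465, 0.2135], E[r] = 1.0747, γ^t·E[r] = 0.687778, running G = 3.087778
t=3: π = [0.1900, 0.3356, 0.2688, 0.2056], E[r] = 1.1101, γ^t·E[r] = 0.568370, running G = 3.656148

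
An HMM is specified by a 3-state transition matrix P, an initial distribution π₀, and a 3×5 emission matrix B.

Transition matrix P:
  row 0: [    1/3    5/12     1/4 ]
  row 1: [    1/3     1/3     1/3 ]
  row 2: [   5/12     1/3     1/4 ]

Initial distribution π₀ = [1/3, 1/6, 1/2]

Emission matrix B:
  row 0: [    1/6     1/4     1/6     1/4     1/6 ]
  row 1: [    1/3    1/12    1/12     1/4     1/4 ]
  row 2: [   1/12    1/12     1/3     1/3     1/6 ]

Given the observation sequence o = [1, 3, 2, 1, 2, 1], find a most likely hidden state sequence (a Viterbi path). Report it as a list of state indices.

path = [0, 1, 2, 0, 2, 0]

t=0: δ = [8.333e-02, 1.389e-02, 4.167e-02]  (obs o_0=1)
t=1: δ = [6.944e-03, 8.681e-03, 6.944e-03]  ψ = [0, 0, 0]  (obs o_1=3)
t=2: δ = [4.823e-04, 2.411e-04, 9.645e-04]  ψ = [1, 0, 1]  (obs o_2=2)
t=3: δ = [1.005e-04, 2.679e-05, 2.009e-05]  ψ = [2, 2, 2]  (obs o_3=1)
t=4: δ = [5.582e-06, 3.489e-06, 8.372e-06]  ψ = [0, 0, 0]  (obs o_4=2)
t=5: δ = [8.721e-07, 2.326e-07, 1.744e-07]  ψ = [2, 2, 2]  (obs o_5=1)
backtrack: best end state = 0; path = [0, 1, 2, 0, 2, 0]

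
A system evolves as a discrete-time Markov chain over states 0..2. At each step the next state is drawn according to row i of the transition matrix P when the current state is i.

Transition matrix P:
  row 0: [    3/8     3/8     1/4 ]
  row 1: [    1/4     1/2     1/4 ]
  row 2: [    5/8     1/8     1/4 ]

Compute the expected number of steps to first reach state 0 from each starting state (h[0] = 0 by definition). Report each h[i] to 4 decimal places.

First-step conditioning: h[0] = 0; for i ≠ 0, h[i] = 1 + Σ_k P[i][k]·h[k].
  h[1] = 1 + 1/2·h[1] + 1/4·h[2]
  h[2] = 1 + 1/8·h[1] + 1/4·h[2]
Solving the 2×2 linear system over states ≠ 0 gives exactly h = [0, 32/11, 20/11] (h[0] = 0 is the target).

h = [0.0000, 2.9091, 1.8182]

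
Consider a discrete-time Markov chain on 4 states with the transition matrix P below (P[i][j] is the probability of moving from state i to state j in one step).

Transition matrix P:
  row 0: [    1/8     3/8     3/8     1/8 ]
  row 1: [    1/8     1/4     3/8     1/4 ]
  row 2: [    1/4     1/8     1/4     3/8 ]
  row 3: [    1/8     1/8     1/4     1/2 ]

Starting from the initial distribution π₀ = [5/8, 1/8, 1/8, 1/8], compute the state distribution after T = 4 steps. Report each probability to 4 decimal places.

t=0: π = [0.6250, 0.1250, 0.1250, 0.1250]
t=1: π = [0.1406, 0.2969, 0.3438, 0.2188]
t=2: π = [0.1680, 0.1973, 0.3047, 0.3301]
t=3: π = [0.1631, 0.1917, 0.2957, 0.3496]
t=4: π = [0.1620, 0.1897, 0.2943, 0.3540]

π = [0.1620, 0.1897, 0.2943, 0.3540]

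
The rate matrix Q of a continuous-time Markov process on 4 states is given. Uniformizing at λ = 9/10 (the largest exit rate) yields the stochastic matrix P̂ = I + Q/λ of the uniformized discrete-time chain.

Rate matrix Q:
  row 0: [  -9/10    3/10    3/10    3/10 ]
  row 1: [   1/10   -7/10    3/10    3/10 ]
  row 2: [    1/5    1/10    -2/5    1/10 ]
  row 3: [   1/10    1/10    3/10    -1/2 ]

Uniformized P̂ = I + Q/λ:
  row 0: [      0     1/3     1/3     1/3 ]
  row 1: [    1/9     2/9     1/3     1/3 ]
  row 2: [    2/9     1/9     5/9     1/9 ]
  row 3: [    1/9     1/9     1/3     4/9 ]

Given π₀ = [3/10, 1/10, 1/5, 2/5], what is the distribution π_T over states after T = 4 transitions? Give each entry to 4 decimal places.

π = [0.1427, 0.1604, 0.4280, 0.2689]

t=0: π = [0.3000, 0.1000, 0.2000, 0.4000]
t=1: π = [0.1000, 0.1889, 0.3778, 0.3333]
t=2: π = [0.1420, 0.1543, 0.4173, 0.2864]
t=3: π = [0.1417, 0.1598, 0.4261, 0.2724]
t=4: π = [0.1427, 0.1604, 0.4280, 0.2689]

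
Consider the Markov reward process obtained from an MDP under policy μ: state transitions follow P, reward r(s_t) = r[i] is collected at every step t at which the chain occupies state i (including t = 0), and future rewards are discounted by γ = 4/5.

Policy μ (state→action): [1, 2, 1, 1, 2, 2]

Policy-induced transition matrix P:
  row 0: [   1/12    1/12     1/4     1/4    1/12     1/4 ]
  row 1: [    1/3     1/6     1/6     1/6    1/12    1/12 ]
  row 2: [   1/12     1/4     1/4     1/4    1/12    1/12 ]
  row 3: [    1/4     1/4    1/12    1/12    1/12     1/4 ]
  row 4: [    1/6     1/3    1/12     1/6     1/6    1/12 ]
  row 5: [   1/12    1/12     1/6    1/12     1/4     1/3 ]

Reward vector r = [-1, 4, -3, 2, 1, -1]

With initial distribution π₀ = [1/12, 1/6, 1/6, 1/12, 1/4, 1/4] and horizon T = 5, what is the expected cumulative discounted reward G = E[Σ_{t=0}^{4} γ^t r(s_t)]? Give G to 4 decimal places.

G = 1.1538

t=0: π = [0.0833, 0.1667, 0.1667, 0.0833, 0.2500, 0.2500], E[r] = 0.2500, γ^t·E[r] = 0.250000, running G = 0.250000
t=1: π = [0.1597, 0.2014, 0.1597, 0.1597, 0.1458, 0.1736], E[r] = 0.4583, γ^t·E[r] = 0.366667, running G = 0.616667
t=2: π = [0.1725, 0.1898, 0.1678, 0.1655, 0.1244, 0.1800], E[r] = 0.3588, γ^t·E[r] = 0.229630, running G = 0.846296
t=3: π = [0.1687, 0.1858, 0.1709, 0.1662, 0.1237, 0.1847], E[r] = 0.3334, γ^t·E[r] = 0.170716, running G = 1.017012
t=4: π = [0.1678, 0.1859, 0.1708, 0.1657, 0.1244, 0.1853], E[r] = 0.3340, γ^t·E[r] = 0.136816, running G = 1.153829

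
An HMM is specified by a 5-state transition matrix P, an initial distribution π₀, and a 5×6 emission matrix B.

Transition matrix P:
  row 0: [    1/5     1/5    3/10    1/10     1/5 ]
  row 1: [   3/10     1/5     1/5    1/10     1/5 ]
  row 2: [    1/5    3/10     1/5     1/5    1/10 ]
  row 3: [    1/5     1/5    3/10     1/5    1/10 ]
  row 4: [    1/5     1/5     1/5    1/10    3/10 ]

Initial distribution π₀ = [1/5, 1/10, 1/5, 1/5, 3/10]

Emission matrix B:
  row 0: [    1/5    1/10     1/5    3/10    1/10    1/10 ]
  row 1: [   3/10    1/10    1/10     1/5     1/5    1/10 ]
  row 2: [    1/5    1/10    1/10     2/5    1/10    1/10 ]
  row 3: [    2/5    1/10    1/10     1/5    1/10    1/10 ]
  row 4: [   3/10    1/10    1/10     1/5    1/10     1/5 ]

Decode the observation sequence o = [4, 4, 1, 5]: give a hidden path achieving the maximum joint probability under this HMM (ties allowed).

path = [4, 4, 4, 4]

t=0: δ = [2.000e-02, 2.000e-02, 2.000e-02, 2.000e-02, 3.000e-02]  (obs o_0=4)
t=1: δ = [6.000e-04, 1.200e-03, 6.000e-04, 4.000e-04, 9.000e-04]  ψ = [1, 2, 0, 2, 4]  (obs o_1=4)
t=2: δ = [3.600e-05, 2.400e-05, 2.400e-05, 1.200e-05, 2.700e-05]  ψ = [1, 1, 1, 1, 4]  (obs o_2=1)
t=3: δ = [7.200e-07, 7.200e-07, 1.080e-06, 4.800e-07, 1.620e-06]  ψ = [0, 0, 0, 2, 4]  (obs o_3=5)
backtrack: best end state = 4; path = [4, 4, 4, 4]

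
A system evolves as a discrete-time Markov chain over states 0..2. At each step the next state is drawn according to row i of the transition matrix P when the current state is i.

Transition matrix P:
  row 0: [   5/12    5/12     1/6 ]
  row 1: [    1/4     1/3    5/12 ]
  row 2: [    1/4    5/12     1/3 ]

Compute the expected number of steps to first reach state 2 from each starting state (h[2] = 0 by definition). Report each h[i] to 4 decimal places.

First-step conditioning: h[2] = 0; for i ≠ 2, h[i] = 1 + Σ_k P[i][k]·h[k].
  h[0] = 1 + 5/12·h[0] + 5/12·h[1]
  h[1] = 1 + 1/4·h[0] + 1/3·h[1]
Solving the 2×2 linear system over states ≠ 2 gives exactly h = [156/41, 120/41, 0] (h[2] = 0 is the target).

h = [3.8049, 2.9268, 0.0000]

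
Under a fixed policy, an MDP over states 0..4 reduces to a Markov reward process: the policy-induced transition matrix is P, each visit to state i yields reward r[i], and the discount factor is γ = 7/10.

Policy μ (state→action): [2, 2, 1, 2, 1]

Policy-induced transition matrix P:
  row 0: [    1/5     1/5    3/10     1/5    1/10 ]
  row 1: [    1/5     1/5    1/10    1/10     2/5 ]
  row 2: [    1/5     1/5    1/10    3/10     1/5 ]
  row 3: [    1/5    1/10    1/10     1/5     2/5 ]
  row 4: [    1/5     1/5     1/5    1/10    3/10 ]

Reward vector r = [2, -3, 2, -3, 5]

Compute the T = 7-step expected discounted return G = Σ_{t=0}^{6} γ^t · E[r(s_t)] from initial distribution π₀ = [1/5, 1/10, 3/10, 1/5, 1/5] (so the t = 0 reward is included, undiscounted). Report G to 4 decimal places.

G = 3.1765

t=0: π = [0.2000, 0.1000, 0.3000, 0.2000, 0.2000], E[r] = 1.1000, γ^t·E[r] = 1.100000, running G = 1.100000
t=1: π = [0.2000, 0.1800, 0.1600, 0.2000, 0.2600], E[r] = 0.8800, γ^t·E[r] = 0.616000, running G = 1.716000
t=2: π = [0.2000, 0.1800, 0.1660, 0.1720, 0.2820], E[r] = 1.0860, γ^t·E[r] = 0.532140, running G = 2.248140
t=3: π = [0.2000, 0.1828, 0.1682, 0.1704, 0.2786], E[r] = 1.0698, γ^t·E[r] = 0.366941, running G = 2.615081
t=4: π = [0.2000, 0.1830, 0.1679, 0.1707, 0.2785], E[r] = 1.0673, γ^t·E[r] = 0.256259, running G = 2.871340
t=5: π = [0.2000, 0.1829, 0.1679, 0.1706, 0.2786], E[r] = 1.0679, γ^t·E[r] = 0.179478, running G = 3.050818
t=6: π = [0.2000, 0.1829, 0.1679, 0.1706, 0.2786], E[r] = 1.0679, γ^t·E[r] = 0.125633, running G = 3.176451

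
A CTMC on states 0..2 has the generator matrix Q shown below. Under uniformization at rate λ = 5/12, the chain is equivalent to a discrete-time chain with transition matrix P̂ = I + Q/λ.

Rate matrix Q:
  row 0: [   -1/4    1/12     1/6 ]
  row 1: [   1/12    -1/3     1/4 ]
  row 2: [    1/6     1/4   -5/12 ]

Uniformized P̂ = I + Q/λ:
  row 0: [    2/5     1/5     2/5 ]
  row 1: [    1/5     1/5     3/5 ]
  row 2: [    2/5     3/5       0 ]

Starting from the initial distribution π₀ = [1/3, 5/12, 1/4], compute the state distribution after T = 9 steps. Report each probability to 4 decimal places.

π = [0.3332, 0.3330, 0.3337]

t=0: π = [0.3333, 0.4167, 0.2500]
t=1: π = [0.3167, 0.3000, 0.3833]
t=2: π = [0.3400, 0.3533, 0.3067]
t=3: π = [0.3293, 0.3227, 0.3480]
t=4: π = [0.3355, 0.3392, 0.3253]
t=5: π = [0.3322, 0.3301, 0.3377]
t=6: π = [0.3340, 0.3351, 0.3309]
t=7: π = [0.3330, 0.3324, 0.3346]
t=8: π = [0.3335, 0.3339, 0.3326]
t=9: π = [0.3332, 0.3330, 0.3337]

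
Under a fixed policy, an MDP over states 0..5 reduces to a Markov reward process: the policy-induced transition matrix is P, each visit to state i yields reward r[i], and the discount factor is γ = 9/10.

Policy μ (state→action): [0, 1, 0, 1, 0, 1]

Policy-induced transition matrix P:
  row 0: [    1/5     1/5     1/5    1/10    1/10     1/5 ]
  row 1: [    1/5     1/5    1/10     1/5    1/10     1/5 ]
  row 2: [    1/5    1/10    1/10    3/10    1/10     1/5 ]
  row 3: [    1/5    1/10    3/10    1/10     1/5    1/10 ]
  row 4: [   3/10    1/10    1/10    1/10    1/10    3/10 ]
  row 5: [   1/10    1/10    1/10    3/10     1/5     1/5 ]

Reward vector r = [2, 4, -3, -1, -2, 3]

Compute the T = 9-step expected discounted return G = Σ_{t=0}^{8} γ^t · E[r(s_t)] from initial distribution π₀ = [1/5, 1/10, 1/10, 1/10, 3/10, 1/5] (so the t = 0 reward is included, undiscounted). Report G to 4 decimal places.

t=0: π = [0.2000, 0.1000, 0.1000, 0.1000, 0.3000, 0.2000], E[r] = 0.4000, γ^t·E[r] = 0.400000, running G = 0.400000
t=1: π = [0.2100, 0.1300, 0.1400, 0.1700, 0.1300, 0.2200], E[r] = 0.7500, γ^t·E[r] = 0.675000, running G = 1.075000
t=2: π = [0.1910, 0.1340, 0.1550, 0.1850, 0.1390, 0.1960], E[r] = 0.5780, γ^t·E[r] = 0.468180, running G = 1.543180
t=3: π = [0.1943, 0.1325, 0.1561, 0.1836, 0.1381, 0.1954], E[r] = 0.5767, γ^t·E[r] = 0.420414, running G = 1.963594
t=4: π = [0.1943, 0.1327, 0.1562, 0.1836, 0.1379, 0.1955], E[r] = 0.5778, γ^t·E[r] = 0.379101, running G = 2.342695
t=5: π = [0.1942, 0.1327, 0.1561, 0.1836, 0.1379, 0.1954], E[r] = 0.5778, γ^t·E[r] = 0.341171, running G = 2.683866
t=6: π = [0.1942, 0.1327, 0.1561, 0.1836, 0.1379, 0.1954], E[r] = 0.5777, γ^t·E[r] = 0.307039, running G = 2.990905
t=7: π = [0.1942, 0.1327, 0.1561, 0.1836, 0.1379, 0.1954], E[r] = 0.5778, γ^t·E[r] = 0.276338, running G = 3.267243
t=8: π = [0.1942, 0.1327, 0.1561, 0.1836, 0.1379, 0.1954], E[r] = 0.5778, γ^t·E[r] = 0.248704, running G = 3.515948

G = 3.5159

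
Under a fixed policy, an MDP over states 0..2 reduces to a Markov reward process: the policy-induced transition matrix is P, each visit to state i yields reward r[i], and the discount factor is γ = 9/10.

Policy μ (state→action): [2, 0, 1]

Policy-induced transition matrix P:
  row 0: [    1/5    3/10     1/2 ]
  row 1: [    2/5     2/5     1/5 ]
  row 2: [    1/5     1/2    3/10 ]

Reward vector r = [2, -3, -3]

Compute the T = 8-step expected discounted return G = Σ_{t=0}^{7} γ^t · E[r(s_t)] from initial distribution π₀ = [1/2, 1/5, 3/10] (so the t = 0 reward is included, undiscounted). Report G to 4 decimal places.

t=0: π = [0.5000, 0.2000, 0.3000], E[r] = -0.5000, γ^t·E[r] = -0.500000, running G = -0.500000
t=1: π = [0.2400, 0.3800, 0.3800], E[r] = -1.8000, γ^t·E[r] = -1.620000, running G = -2.120000
t=2: π = [0.2760, 0.4140, 0.3100], E[r] = -1.6200, γ^t·E[r] = -1.312200, running G = -3.432200
t=3: π = [0.2828, 0.4034, 0.3138], E[r] = -1.5860, γ^t·E[r] = -1.156194, running G = -4.588394
t=4: π = [0.2807, 0.4031, 0.3162], E[r] = -1.5966, γ^t·E[r] = -1.047529, running G = -5.635923
t=5: π = [0.2806, 0.4036, 0.3158], E[r] = -1.5969, γ^t·E[r] = -0.942953, running G = -6.578877
t=6: π = [0.2807, 0.4035, 0.3158], E[r] = -1.5964, γ^t·E[r] = -0.848417, running G = -7.427294
t=7: π = [0.2807, 0.4035, 0.3158], E[r] = -1.5965, γ^t·E[r] = -0.763591, running G = -8.190885

G = -8.1909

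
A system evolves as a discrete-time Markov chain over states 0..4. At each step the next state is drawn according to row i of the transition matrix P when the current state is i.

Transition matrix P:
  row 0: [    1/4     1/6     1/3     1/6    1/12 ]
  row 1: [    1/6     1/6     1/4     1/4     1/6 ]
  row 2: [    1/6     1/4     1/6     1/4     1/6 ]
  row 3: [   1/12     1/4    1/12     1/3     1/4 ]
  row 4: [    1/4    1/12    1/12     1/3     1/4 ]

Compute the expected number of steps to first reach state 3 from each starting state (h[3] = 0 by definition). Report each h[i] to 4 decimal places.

First-step conditioning: h[3] = 0; for i ≠ 3, h[i] = 1 + Σ_k P[i][k]·h[k].
  h[0] = 1 + 1/4·h[0] + 1/6·h[1] + 1/3·h[2] + 1/12·h[4]
  h[1] = 1 + 1/6·h[0] + 1/6·h[1] + 1/4·h[2] + 1/6·h[4]
  h[2] = 1 + 1/6·h[0] + 1/4·h[1] + 1/6·h[2] + 1/6·h[4]
  h[4] = 1 + 1/4·h[0] + 1/12·h[1] + 1/12·h[2] + 1/4·h[4]
Solving the 4×4 linear system over states ≠ 3 gives exactly h = [804/181, 732/181, 732/181, 0, 672/181] (h[3] = 0 is the target).

h = [4.4420, 4.0442, 4.0442, 0.0000, 3.7127]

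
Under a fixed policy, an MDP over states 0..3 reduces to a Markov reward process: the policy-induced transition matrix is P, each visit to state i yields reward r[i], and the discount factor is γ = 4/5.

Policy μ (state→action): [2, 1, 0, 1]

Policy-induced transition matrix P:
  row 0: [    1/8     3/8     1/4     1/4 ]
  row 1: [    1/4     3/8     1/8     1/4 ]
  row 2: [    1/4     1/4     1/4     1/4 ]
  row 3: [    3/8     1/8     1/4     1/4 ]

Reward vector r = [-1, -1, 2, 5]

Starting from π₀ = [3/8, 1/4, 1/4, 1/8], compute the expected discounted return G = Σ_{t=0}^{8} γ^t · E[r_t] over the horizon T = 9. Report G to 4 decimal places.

t=0: π = [0.3750, 0.2500, 0.2500, 0.1250], E[r] = 0.5000, γ^t·E[r] = 0.500000, running G = 0.500000
t=1: π = [0.2188, 0.3125, 0.2188, 0.2500], E[r] = 1.1563, γ^t·E[r] = 0.925000, running G = 1.425000
t=2: π = [0.2539, 0.2852, 0.2109, 0.2500], E[r] = 1.1328, γ^t·E[r] = 0.725000, running G = 2.150000
t=3: π = [0.2495, 0.2861, 0.2144, 0.2500], E[r] = 1.1431, γ^t·E[r] = 0.585250, running G = 2.735250
t=4: π = [0.2501, 0.2857, 0.2142, 0.2500], E[r] = 1.1427, γ^t·E[r] = 0.468050, running G = 3.203300
t=5: π = [0.2500, 0.2857, 0.2143, 0.2500], E[r] = 1.1429, γ^t·E[r] = 0.374493, running G = 3.577793
t=6: π = [0.2500, 0.2857, 0.2143, 0.2500], E[r] = 1.1429, γ^t·E[r] = 0.299593, running G = 3.877385
t=7: π = [0.2500, 0.2857, 0.2143, 0.2500], E[r] = 1.1429, γ^t·E[r] = 0.239675, running G = 4.117060
t=8: π = [0.2500, 0.2857, 0.2143, 0.2500], E[r] = 1.1429, γ^t·E[r] = 0.191740, running G = 4.308799

G = 4.3088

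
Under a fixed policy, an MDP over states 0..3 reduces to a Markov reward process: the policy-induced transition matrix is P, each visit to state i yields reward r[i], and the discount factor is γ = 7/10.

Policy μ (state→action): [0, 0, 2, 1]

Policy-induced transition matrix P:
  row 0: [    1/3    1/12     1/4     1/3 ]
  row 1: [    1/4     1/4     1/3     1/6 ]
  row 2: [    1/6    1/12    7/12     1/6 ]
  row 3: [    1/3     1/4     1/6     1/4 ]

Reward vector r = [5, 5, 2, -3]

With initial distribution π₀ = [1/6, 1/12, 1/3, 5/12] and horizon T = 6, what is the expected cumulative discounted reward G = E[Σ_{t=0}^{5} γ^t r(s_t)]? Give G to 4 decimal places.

G = 4.7632

t=0: π = [0.1667, 0.0833, 0.3333, 0.4167], E[r] = 0.6667, γ^t·E[r] = 0.666667, running G = 0.666667
t=1: π = [0.2708, 0.1667, 0.3333, 0.2292], E[r] = 2.1667, γ^t·E[r] = 1.516667, running G = 2.183333
t=2: π = [0.2639, 0.1493, 0.3559, 0.2309], E[r] = 2.0851, γ^t·E[r] = 1.021684, running G = 3.205017
t=3: π = [0.2616, 0.1467, 0.3618, 0.2299], E[r] = 2.0754, γ^t·E[r] = 0.711854, running G = 3.916871
t=4: π = [0.2608, 0.1461, 0.3637, 0.2294], E[r] = 2.0736, γ^t·E[r] = 0.497872, running G = 4.414744
t=5: π = [0.2605, 0.1459, 0.3643, 0.2293], E[r] = 2.0731, γ^t·E[r] = 0.348432, running G = 4.763175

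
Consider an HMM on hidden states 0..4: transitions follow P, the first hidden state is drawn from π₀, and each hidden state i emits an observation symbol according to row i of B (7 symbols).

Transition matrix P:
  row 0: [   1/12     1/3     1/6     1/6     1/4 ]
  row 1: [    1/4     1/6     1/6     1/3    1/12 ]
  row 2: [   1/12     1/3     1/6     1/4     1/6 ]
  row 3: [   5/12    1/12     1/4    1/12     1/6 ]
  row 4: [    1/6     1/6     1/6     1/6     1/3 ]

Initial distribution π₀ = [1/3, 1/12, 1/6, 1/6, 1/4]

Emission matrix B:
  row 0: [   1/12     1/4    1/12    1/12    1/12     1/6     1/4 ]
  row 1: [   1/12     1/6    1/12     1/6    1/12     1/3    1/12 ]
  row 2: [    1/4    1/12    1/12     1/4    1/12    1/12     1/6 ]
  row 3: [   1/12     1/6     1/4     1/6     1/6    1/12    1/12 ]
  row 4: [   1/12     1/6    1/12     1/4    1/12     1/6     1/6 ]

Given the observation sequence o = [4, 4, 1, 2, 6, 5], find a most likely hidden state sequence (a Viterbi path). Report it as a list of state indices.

t=0: δ = [2.778e-02, 6.944e-03, 1.389e-02, 2.778e-02, 2.083e-02]  (obs o_0=4)
t=1: δ = [9.645e-04, 7.716e-04, 5.787e-04, 7.716e-04, 5.787e-04]  ψ = [3, 0, 3, 0, 0]  (obs o_1=4)
t=2: δ = [8.038e-05, 5.358e-05, 1.608e-05, 4.287e-05, 4.019e-05]  ψ = [3, 0, 3, 1, 0]  (obs o_2=1)
t=3: δ = [1.488e-06, 2.233e-06, 1.116e-06, 4.465e-06, 1.674e-06]  ψ = [3, 0, 0, 1, 0]  (obs o_3=2)
t=4: δ = [4.651e-07, 4.135e-08, 1.861e-07, 6.202e-08, 1.240e-07]  ψ = [3, 0, 3, 1, 3]  (obs o_4=6)
t=5: δ = [6.460e-09, 5.168e-08, 6.460e-09, 6.460e-09, 1.938e-08]  ψ = [0, 0, 0, 0, 0]  (obs o_5=5)
backtrack: best end state = 1; path = [3, 0, 1, 3, 0, 1]

path = [3, 0, 1, 3, 0, 1]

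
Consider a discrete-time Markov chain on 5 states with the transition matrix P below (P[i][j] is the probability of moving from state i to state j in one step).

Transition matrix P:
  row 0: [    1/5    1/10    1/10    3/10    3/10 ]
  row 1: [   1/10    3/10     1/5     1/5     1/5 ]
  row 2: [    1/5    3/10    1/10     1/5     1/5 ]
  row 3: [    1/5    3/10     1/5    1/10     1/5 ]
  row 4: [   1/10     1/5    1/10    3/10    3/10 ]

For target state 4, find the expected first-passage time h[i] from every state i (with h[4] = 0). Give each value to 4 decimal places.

h = [4.1315, 4.6479, 4.6009, 4.6009, 0.0000]

First-step conditioning: h[4] = 0; for i ≠ 4, h[i] = 1 + Σ_k P[i][k]·h[k].
  h[0] = 1 + 1/5·h[0] + 1/10·h[1] + 1/10·h[2] + 3/10·h[3]
  h[1] = 1 + 1/10·h[0] + 3/10·h[1] + 1/5·h[2] + 1/5·h[3]
  h[2] = 1 + 1/5·h[0] + 3/10·h[1] + 1/10·h[2] + 1/5·h[3]
  h[3] = 1 + 1/5·h[0] + 3/10·h[1] + 1/5·h[2] + 1/10·h[3]
Solving the 4×4 linear system over states ≠ 4 gives exactly h = [880/213, 330/71, 980/213, 980/213, 0] (h[4] = 0 is the target).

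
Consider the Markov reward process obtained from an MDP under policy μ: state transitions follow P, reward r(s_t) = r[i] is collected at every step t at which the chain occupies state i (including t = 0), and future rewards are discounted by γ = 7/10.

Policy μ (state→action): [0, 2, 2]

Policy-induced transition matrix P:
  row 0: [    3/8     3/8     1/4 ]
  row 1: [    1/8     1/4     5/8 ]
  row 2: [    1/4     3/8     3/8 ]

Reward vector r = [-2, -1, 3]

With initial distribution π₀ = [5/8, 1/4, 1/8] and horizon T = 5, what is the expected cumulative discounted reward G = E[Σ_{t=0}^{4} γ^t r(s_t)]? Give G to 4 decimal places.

t=0: π = [0.6250, 0.2500, 0.1250], E[r] = -1.1250, γ^t·E[r] = -1.125000, running G = -1.125000
t=1: π = [0.2969, 0.3438, 0.3594], E[r] = 0.1406, γ^t·E[r] = 0.098438, running G = -1.026563
t=2: π = [0.2441, 0.3320, 0.4238], E[r] = 0.4512, γ^t·E[r] = 0.221074, running G = -0.805488
t=3: π = [0.2390, 0.3335, 0.4275], E[r] = 0.4709, γ^t·E[r] = 0.161535, running G = -0.643953
t=4: π = [0.2382, 0.3333, 0.4285], E[r] = 0.4758, γ^t·E[r] = 0.114239, running G = -0.529714

G = -0.5297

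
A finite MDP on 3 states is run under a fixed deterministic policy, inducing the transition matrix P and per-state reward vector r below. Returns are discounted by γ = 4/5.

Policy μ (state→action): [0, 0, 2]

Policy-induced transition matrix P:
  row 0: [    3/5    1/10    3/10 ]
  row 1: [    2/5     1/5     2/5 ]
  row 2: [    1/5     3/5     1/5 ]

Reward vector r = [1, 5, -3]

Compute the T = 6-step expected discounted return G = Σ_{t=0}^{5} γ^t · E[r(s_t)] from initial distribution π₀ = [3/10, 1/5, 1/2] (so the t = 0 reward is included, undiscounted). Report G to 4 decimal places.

G = 2.6195

t=0: π = [0.3000, 0.2000, 0.5000], E[r] = -0.2000, γ^t·E[r] = -0.200000, running G = -0.200000
t=1: π = [0.3600, 0.3700, 0.2700], E[r] = 1.4000, γ^t·E[r] = 1.120000, running G = 0.920000
t=2: π = [0.4180, 0.2720, 0.3100], E[r] = 0.8480, γ^t·E[r] = 0.542720, running G = 1.462720
t=3: π = [0.4216, 0.2822, 0.2962], E[r] = 0.9440, γ^t·E[r] = 0.483328, running G = 1.946048
t=4: π = [0.4251, 0.2763, 0.2986], E[r] = 0.9109, γ^t·E[r] = 0.373096, running G = 2.319144
t=5: π = [0.4253, 0.2769, 0.2978], E[r] = 0.9166, γ^t·E[r] = 0.300365, running G = 2.619509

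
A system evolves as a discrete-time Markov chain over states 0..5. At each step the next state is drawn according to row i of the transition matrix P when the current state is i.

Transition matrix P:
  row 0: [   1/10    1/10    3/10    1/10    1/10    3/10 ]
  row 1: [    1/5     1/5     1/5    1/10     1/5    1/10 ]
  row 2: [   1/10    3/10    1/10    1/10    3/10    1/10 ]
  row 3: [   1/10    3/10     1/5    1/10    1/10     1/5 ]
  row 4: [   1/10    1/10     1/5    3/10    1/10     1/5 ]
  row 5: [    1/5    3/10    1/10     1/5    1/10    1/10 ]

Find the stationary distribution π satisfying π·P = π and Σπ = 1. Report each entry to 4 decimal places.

Balance equations π_j = Σ_i π_i·P[i][j]:
  π_0 = 1/10·π_0 + 1/5·π_1 + 1/10·π_2 + 1/10·π_3 + 1/10·π_4 + 1/5·π_5
  π_1 = 1/10·π_0 + 1/5·π_1 + 3/10·π_2 + 3/10·π_3 + 1/10·π_4 + 3/10·π_5
  π_2 = 3/10·π_0 + 1/5·π_1 + 1/10·π_2 + 1/5·π_3 + 1/5·π_4 + 1/10·π_5
  π_3 = 1/10·π_0 + 1/10·π_1 + 1/10·π_2 + 1/10·π_3 + 3/10·π_4 + 1/5·π_5
  π_4 = 1/10·π_0 + 1/5·π_1 + 3/10·π_2 + 1/10·π_3 + 1/10·π_4 + 1/10·π_5
  normalize: π_0 + π_1 + π_2 + π_3 + π_4 + π_5 = 1
Solving the linear system gives exactly π = [2333/16942, 1855/8471, 3049/16942, 2497/16942, 2675/16942, 1339/8471].

π = [0.1377, 0.2190, 0.1800, 0.1474, 0.1579, 0.1581]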